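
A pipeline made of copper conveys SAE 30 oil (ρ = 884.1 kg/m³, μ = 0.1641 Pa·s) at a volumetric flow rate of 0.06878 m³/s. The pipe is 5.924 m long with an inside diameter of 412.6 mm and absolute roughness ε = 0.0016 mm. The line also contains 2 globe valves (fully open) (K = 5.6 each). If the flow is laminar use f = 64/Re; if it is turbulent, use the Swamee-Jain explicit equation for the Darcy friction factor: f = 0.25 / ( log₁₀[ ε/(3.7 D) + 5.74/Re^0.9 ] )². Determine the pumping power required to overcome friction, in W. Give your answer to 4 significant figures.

Cross-sectional area A = πD²/4 = π(0.4126)²/4 = 0.1337 m²; mean velocity V = Q/A = 0.06878/0.1337 = 0.5144 m/s.
Reynolds number Re = ρVD/μ = 884.1 · 0.5144 · 0.4126 / 0.164 = 1143.
Re < 2300 → laminar flow, so f = 64/Re = 64/1143 = 0.05597 (the turbulent correlation is not needed).
Total minor-loss coefficient ΣK = 2·5.6 = 11.2.
ΔP = [f·L/D + ΣK]·(ρV²/2) = [0.05597·5.924/0.4126 + 11.2]·(884.1·0.5144²/2) = [0.8036 + 11.2]·117 = 1404 Pa.
Pumping power P = QΔP = 0.06878·1404 = 96.577 W = 96.58 W.

P ≈ 96.58 W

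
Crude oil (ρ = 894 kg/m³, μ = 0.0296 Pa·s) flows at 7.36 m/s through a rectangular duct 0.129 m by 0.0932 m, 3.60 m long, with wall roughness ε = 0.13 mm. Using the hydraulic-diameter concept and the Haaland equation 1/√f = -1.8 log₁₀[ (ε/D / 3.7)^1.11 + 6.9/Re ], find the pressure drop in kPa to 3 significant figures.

Hydraulic diameter D_h = 4A/P = 4·(0.129·0.0932)/(2·(0.129+0.0932)) = 0.04809/0.4444 = 0.1082 m.
Re = ρVD_h/μ = 894·7.36·0.1082/0.0296 = 2.406e+04.
ε/D_h = 0.00013/0.1082 = 0.0012; Haaland gives 1/√f = -1.8 log₁₀[0.000134+0.000287] = 6.076, so f = 0.02708.
ΔP = f(L/D_h)(ρV²/2) = 0.02708·3.6/0.1082·2.421e+04 = 2.182e+04 Pa.
ΔP = 21.8 kPa.

ΔP ≈ 21.8 kPa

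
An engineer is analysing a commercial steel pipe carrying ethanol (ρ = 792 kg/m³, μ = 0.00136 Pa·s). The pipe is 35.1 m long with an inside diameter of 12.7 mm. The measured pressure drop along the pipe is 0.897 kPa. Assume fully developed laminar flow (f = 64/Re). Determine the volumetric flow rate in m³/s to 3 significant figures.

Q ≈ 1.20×10^-5 m³/s

For laminar flow, f = 64/Re with Re = ρVD/μ, so Darcy-Weisbach reduces to ΔP = 32μLV/D². Solving for V: V = ΔP·D²/(32μL) = 897·(0.0127)²/(32·0.00136·35.1) = 0.09471 m/s.
Check: Re = ρVD/μ = 792·0.09471·0.0127/0.00136 = 700.5 < 2300, so the laminar assumption holds.
Q = V·A = 0.09471·(π/4·0.0127²) = 1.2e-05 m³/s = 1.20×10^-5 m³/s.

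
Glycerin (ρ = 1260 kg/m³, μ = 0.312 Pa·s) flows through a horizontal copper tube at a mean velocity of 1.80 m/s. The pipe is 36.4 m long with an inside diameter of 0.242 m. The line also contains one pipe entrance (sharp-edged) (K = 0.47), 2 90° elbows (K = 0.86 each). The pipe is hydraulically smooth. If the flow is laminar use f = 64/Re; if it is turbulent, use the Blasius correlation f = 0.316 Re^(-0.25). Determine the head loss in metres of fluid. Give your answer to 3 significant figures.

Reynolds number Re = ρVD/μ = 1260 · 1.8 · 0.242 / 0.312 = 1759.
Re < 2300 → laminar flow, so f = 64/Re = 64/1759 = 0.03638 (the turbulent correlation is not needed).
Total minor-loss coefficient ΣK = 1·0.47 + 2·0.86 = 2.19.
ΔP = [f·L/D + ΣK]·(ρV²/2) = [0.03638·36.4/0.242 + 2.19]·(1260·1.8²/2) = [5.472 + 2.19]·2041 = 1.564e+04 Pa.
Head loss h_f = ΔP/(ρg) = 1.564e+04/(1260·9.81) = 1.27 m.

h_f ≈ 1.27 m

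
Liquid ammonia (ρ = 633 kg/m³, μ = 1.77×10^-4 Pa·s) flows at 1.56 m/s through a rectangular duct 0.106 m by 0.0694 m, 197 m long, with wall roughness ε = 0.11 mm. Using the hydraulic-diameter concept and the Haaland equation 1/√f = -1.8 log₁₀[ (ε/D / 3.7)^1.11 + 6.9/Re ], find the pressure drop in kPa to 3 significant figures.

ΔP ≈ 38.9 kPa

Hydraulic diameter D_h = 4A/P = 4·(0.106·0.0694)/(2·(0.106+0.0694)) = 0.02943/0.3508 = 0.08388 m.
Re = ρVD_h/μ = 633·1.56·0.08388/0.000177 = 4.68e+05.
ε/D_h = 0.00011/0.08388 = 0.00131; Haaland gives 1/√f = -1.8 log₁₀[0.000148+1.47e-05] = 6.82, so f = 0.0215.
ΔP = f(L/D_h)(ρV²/2) = 0.0215·197/0.08388·770.2 = 3.889e+04 Pa.
ΔP = 38.9 kPa.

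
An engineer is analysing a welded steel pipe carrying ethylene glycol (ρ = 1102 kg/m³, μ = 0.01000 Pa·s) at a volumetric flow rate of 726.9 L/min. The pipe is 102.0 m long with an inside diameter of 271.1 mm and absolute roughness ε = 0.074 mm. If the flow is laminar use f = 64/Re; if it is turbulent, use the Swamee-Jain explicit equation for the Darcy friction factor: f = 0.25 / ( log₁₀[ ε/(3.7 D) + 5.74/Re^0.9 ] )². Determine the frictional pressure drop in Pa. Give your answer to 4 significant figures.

Q = 726.9 L/min = 726.9/60000 = 0.01211 m³/s.
Cross-sectional area A = πD²/4 = π(0.2711)²/4 = 0.05772 m²; mean velocity V = Q/A = 0.01211/0.05772 = 0.2099 m/s.
Reynolds number Re = ρVD/μ = 1102 · 0.2099 · 0.2711 / 0.01 = 6270.
Re > 4000 → turbulent. Relative roughness ε/D = 7.4e-05/0.2711 = 0.000273. Swamee-Jain: f = 0.25/(log₁₀[0.000273/3.7 + 5.74/6270^0.9])² = 0.25/(log₁₀[7.38e-05 + 0.00219])² = 0.25/(-2.644)² = 0.03575.
Darcy-Weisbach: ΔP = f(L/D)(ρV²/2) = 0.03575·(102/0.2711)·(1102·0.2099²/2) = 0.03575·376.2·24.27 = 326.5 Pa.

ΔP ≈ 326.5 Pa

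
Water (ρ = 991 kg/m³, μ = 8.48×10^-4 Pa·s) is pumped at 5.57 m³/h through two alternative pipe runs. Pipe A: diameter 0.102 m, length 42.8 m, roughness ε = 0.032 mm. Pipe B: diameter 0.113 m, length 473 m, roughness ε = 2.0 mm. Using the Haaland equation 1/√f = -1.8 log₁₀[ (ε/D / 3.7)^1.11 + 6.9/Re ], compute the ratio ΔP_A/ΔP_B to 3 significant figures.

ΔP_A/ΔP_B ≈ 0.0797

Pipe A: V = Q/A = 0.001547/0.008171 = 0.1893 m/s; Re = 2.257e+04; ε/D = 0.000314; Haaland → f = 0.02558; ΔP_A = f(L/D)(ρV²/2) = 190.7 Pa.
Pipe B: V = Q/A = 0.001547/0.01003 = 0.1543 m/s; Re = 2.037e+04; ε/D = 0.0177; Haaland → f = 0.04847; ΔP_B = f(L/D)(ρV²/2) = 2393 Pa.
ΔP_A/ΔP_B = 190.7/2393 = 0.0797.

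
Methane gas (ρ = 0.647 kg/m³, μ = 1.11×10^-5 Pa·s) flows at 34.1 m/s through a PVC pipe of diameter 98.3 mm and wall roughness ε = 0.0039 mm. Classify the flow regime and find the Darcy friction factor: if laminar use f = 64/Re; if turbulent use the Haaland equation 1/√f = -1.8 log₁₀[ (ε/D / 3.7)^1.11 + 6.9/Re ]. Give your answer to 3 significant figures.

f ≈ 0.0158

Re = ρVD/μ = 0.647·34.1·0.0983/1.11e-05 = 1.954e+05.
Re > 4000 → turbulent. ε/D = 3.9e-06/0.0983 = 3.97e-05; Haaland: 1/√f = -1.8 log₁₀[3.05e-06 + 3.53e-05] = 7.949, so f = 0.01583.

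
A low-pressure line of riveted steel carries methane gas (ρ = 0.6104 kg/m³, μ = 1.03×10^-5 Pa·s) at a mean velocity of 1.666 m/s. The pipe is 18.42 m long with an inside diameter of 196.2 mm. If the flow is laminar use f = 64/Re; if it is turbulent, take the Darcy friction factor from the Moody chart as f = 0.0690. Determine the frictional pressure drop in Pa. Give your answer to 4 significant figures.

Reynolds number Re = ρVD/μ = 0.6104 · 1.666 · 0.1962 / 1.03e-05 = 1.937e+04.
Re > 4000 → turbulent; use the Moody-chart value f = 0.0690.
Darcy-Weisbach: ΔP = f(L/D)(ρV²/2) = 0.069·(18.42/0.1962)·(0.6104·1.666²/2) = 0.069·93.88·0.8471 = 5.487 Pa.

ΔP ≈ 5.487 Pa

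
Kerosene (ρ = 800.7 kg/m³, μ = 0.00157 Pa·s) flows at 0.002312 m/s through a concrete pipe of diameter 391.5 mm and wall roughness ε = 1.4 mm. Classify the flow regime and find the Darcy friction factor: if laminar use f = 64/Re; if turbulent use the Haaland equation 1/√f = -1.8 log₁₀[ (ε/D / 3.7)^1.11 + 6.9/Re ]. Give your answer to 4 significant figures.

f ≈ 0.1386

Re = ρVD/μ = 800.7·0.002312·0.3915/0.00157 = 461.6.
Re < 2300 → laminar, so f = 64/Re = 0.1386 (roughness is irrelevant in laminar flow).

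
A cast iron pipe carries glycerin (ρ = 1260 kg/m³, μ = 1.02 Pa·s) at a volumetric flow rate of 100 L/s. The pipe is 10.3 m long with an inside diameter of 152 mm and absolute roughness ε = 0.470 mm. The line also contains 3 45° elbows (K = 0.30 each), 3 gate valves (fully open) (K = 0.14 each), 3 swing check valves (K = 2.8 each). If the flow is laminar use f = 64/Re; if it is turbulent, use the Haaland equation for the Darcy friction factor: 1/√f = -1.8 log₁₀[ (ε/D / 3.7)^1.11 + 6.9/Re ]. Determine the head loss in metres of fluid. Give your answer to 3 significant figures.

h_f ≈ 21.5 m

Q = 100 L/s = 100/1000 = 0.1 m³/s.
Cross-sectional area A = πD²/4 = π(0.152)²/4 = 0.01815 m²; mean velocity V = Q/A = 0.1/0.01815 = 5.511 m/s.
Reynolds number Re = ρVD/μ = 1260 · 5.511 · 0.152 / 1.02 = 1035.
Re < 2300 → laminar flow, so f = 64/Re = 64/1035 = 0.06185 (the turbulent correlation is not needed).
Total minor-loss coefficient ΣK = 3·0.3 + 3·0.14 + 3·2.8 = 9.72.
ΔP = [f·L/D + ΣK]·(ρV²/2) = [0.06185·10.3/0.152 + 9.72]·(1260·5.511²/2) = [4.191 + 9.72]·1.913e+04 = 2.662e+05 Pa.
Head loss h_f = ΔP/(ρg) = 2.662e+05/(1260·9.81) = 21.5 m.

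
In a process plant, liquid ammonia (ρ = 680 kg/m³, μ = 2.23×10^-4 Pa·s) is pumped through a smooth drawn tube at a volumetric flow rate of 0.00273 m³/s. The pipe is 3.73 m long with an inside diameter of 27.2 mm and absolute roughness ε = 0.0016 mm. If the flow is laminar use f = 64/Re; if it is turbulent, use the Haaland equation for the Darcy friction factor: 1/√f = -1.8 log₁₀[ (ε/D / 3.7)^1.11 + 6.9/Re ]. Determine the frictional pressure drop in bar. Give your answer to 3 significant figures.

Cross-sectional area A = πD²/4 = π(0.0272)²/4 = 0.0005811 m²; mean velocity V = Q/A = 0.00273/0.0005811 = 4.698 m/s.
Reynolds number Re = ρVD/μ = 680 · 4.698 · 0.0272 / 0.000223 = 3.897e+05.
Re > 4000 → turbulent. Relative roughness ε/D = 1.6e-06/0.0272 = 5.88e-05. Haaland: 1/√f = -1.8 log₁₀[(5.88e-05/3.7)^1.11 + 6.9/3.897e+05] = -1.8 log₁₀[4.72e-06 + 1.77e-05] = 8.369, so f = 0.01428.
Darcy-Weisbach: ΔP = f(L/D)(ρV²/2) = 0.01428·(3.73/0.0272)·(680·4.698²/2) = 0.01428·137.1·7505 = 1.469e+04 Pa.
ΔP = 1.469e+04 Pa = 0.147 bar.

ΔP ≈ 0.147 bar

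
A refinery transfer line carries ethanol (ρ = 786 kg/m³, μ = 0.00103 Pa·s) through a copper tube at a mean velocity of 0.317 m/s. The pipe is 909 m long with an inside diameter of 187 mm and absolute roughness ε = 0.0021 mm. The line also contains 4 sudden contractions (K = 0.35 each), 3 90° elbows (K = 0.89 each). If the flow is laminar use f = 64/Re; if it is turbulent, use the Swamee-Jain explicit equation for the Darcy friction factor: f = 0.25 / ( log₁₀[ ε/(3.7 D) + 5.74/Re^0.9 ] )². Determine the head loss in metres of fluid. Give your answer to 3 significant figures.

h_f ≈ 0.551 m

Reynolds number Re = ρVD/μ = 786 · 0.317 · 0.187 / 0.00103 = 4.524e+04.
Re > 4000 → turbulent. Relative roughness ε/D = 2.1e-06/0.187 = 1.12e-05. Swamee-Jain: f = 0.25/(log₁₀[1.12e-05/3.7 + 5.74/4.524e+04^0.9])² = 0.25/(log₁₀[3.04e-06 + 0.000371])² = 0.25/(-3.427)² = 0.02128.
Total minor-loss coefficient ΣK = 4·0.35 + 3·0.89 = 4.07.
ΔP = [f·L/D + ΣK]·(ρV²/2) = [0.02128·909/0.187 + 4.07]·(786·0.317²/2) = [103.4 + 4.07]·39.49 = 4246 Pa.
Head loss h_f = ΔP/(ρg) = 4246/(786·9.81) = 0.551 m.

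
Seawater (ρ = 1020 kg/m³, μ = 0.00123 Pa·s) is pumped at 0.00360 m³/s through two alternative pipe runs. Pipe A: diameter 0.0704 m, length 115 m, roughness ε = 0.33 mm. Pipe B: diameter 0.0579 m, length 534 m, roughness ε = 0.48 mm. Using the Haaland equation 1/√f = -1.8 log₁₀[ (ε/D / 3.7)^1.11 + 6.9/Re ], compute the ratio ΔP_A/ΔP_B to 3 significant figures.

Pipe A: V = Q/A = 0.0036/0.003893 = 0.9248 m/s; Re = 5.399e+04; ε/D = 0.00469; Haaland → f = 0.03144; ΔP_A = f(L/D)(ρV²/2) = 2.24e+04 Pa.
Pipe B: V = Q/A = 0.0036/0.002633 = 1.367 m/s; Re = 6.565e+04; ε/D = 0.00829; Haaland → f = 0.03662; ΔP_B = f(L/D)(ρV²/2) = 3.22e+05 Pa.
ΔP_A/ΔP_B = 2.24e+04/3.22e+05 = 0.0696.

ΔP_A/ΔP_B ≈ 0.0696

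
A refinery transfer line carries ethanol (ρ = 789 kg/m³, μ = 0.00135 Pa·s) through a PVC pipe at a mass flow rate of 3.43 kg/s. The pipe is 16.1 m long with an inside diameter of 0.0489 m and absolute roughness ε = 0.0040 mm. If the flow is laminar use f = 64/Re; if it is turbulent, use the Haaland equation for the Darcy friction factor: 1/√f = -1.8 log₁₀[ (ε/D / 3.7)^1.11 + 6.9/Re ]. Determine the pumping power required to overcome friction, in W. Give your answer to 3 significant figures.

P ≈ 59.7 W

A = πD²/4 = π(0.0489)²/4 = 0.001878 m²; mean velocity V = ṁ/(ρA) = 3.43/(789 · 0.001878) = 2.315 m/s.
Reynolds number Re = ρVD/μ = 789 · 2.315 · 0.0489 / 0.00135 = 6.615e+04.
Re > 4000 → turbulent. Relative roughness ε/D = 4e-06/0.0489 = 8.18e-05. Haaland: 1/√f = -1.8 log₁₀[(8.18e-05/3.7)^1.11 + 6.9/6.615e+04] = -1.8 log₁₀[6.8e-06 + 0.000104] = 7.118, so f = 0.01974.
Darcy-Weisbach: ΔP = f(L/D)(ρV²/2) = 0.01974·(16.1/0.0489)·(789·2.315²/2) = 0.01974·329.2·2114 = 1.374e+04 Pa.
Q = ṁ/ρ = 3.43/789 = 0.004347 m³/s.
Pumping power P = QΔP = 0.004347·1.374e+04 = 59.72 W = 59.7 W.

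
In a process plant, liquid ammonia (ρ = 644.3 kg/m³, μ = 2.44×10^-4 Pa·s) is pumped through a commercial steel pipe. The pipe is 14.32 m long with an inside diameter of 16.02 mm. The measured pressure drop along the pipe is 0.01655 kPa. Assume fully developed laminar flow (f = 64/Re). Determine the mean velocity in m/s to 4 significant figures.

V ≈ 0.03799 m/s

For laminar flow, f = 64/Re with Re = ρVD/μ, so Darcy-Weisbach reduces to ΔP = 32μLV/D². Solving for V: V = ΔP·D²/(32μL) = 16.55·(0.01602)²/(32·0.000244·14.32) = 0.03799 m/s.
Check: Re = ρVD/μ = 644.3·0.03799·0.01602/0.000244 = 1607 < 2300, so the laminar assumption holds.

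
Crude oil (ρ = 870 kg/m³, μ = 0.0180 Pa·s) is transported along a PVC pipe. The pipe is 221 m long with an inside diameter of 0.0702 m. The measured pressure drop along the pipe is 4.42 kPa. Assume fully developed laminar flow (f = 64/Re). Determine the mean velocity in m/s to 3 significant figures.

For laminar flow, f = 64/Re with Re = ρVD/μ, so Darcy-Weisbach reduces to ΔP = 32μLV/D². Solving for V: V = ΔP·D²/(32μL) = 4420·(0.0702)²/(32·0.018·221) = 0.1711 m/s.
Check: Re = ρVD/μ = 870·0.1711·0.0702/0.018 = 580.6 < 2300, so the laminar assumption holds.

V ≈ 0.171 m/s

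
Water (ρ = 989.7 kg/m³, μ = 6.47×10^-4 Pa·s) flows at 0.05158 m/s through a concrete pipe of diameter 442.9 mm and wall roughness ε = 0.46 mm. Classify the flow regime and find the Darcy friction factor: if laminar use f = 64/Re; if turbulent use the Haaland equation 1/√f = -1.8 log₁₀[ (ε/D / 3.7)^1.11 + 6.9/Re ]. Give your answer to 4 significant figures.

Re = ρVD/μ = 989.7·0.05158·0.4429/0.000647 = 3.495e+04.
Re > 4000 → turbulent. ε/D = 0.00046/0.4429 = 0.00104; Haaland: 1/√f = -1.8 log₁₀[0.000114 + 0.000197] = 6.311, so f = 0.0251.

f ≈ 0.02510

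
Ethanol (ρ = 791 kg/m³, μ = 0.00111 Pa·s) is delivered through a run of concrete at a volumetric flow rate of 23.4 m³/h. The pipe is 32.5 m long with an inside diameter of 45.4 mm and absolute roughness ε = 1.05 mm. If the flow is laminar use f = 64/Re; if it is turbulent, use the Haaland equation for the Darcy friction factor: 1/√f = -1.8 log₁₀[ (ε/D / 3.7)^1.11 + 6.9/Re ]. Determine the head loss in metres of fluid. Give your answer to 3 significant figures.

h_f ≈ 30.5 m

Q = 23.4 m³/h = 23.4/3600 = 0.0065 m³/s.
Cross-sectional area A = πD²/4 = π(0.0454)²/4 = 0.001619 m²; mean velocity V = Q/A = 0.0065/0.001619 = 4.015 m/s.
Reynolds number Re = ρVD/μ = 791 · 4.015 · 0.0454 / 0.00111 = 1.299e+05.
Re > 4000 → turbulent. Relative roughness ε/D = 0.00105/0.0454 = 0.0231. Haaland: 1/√f = -1.8 log₁₀[(0.0231/3.7)^1.11 + 6.9/1.299e+05] = -1.8 log₁₀[0.00358 + 5.31e-05] = 4.392, so f = 0.05184.
Darcy-Weisbach: ΔP = f(L/D)(ρV²/2) = 0.05184·(32.5/0.0454)·(791·4.015²/2) = 0.05184·715.9·6376 = 2.366e+05 Pa.
Head loss h_f = ΔP/(ρg) = 2.366e+05/(791·9.81) = 30.5 m.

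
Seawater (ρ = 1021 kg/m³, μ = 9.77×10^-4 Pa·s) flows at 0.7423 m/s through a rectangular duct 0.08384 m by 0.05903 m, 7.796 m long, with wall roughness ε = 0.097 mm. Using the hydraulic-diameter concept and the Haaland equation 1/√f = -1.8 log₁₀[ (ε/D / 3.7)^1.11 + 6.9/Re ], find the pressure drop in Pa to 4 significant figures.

ΔP ≈ 778.9 Pa

Hydraulic diameter D_h = 4A/P = 4·(0.08384·0.05903)/(2·(0.08384+0.05903)) = 0.0198/0.2857 = 0.06928 m.
Re = ρVD_h/μ = 1021·0.7423·0.06928/0.000977 = 5.374e+04.
ε/D_h = 9.7e-05/0.06928 = 0.0014; Haaland gives 1/√f = -1.8 log₁₀[0.000159+0.000128] = 6.375, so f = 0.02461.
ΔP = f(L/D_h)(ρV²/2) = 0.02461·7.796/0.06928·281.3 = 778.9 Pa.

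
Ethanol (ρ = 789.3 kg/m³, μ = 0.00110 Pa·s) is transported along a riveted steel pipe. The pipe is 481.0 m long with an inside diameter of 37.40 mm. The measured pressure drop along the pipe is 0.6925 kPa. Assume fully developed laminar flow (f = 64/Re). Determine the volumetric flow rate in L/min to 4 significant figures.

Q ≈ 3.771 L/min

For laminar flow, f = 64/Re with Re = ρVD/μ, so Darcy-Weisbach reduces to ΔP = 32μLV/D². Solving for V: V = ΔP·D²/(32μL) = 692.5·(0.0374)²/(32·0.0011·481) = 0.05721 m/s.
Check: Re = ρVD/μ = 789.3·0.05721·0.0374/0.0011 = 1535 < 2300, so the laminar assumption holds.
Q = V·A = 0.05721·(π/4·0.0374²) = 6.285e-05 m³/s = 3.771 L/min.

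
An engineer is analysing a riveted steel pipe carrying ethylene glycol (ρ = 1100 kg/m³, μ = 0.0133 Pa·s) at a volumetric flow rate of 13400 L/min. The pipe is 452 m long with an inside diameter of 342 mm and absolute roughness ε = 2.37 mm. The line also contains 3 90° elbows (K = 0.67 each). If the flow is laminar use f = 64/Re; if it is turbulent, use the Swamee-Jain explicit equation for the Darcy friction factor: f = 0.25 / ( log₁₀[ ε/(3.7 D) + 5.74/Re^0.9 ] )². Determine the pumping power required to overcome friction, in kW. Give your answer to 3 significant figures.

Q = 13400 L/min = 13400/60000 = 0.2233 m³/s.
Cross-sectional area A = πD²/4 = π(0.342)²/4 = 0.09186 m²; mean velocity V = Q/A = 0.2233/0.09186 = 2.431 m/s.
Reynolds number Re = ρVD/μ = 1100 · 2.431 · 0.342 / 0.0133 = 6.877e+04.
Re > 4000 → turbulent. Relative roughness ε/D = 0.00237/0.342 = 0.00693. Swamee-Jain: f = 0.25/(log₁₀[0.00693/3.7 + 5.74/6.877e+04^0.9])² = 0.25/(log₁₀[0.00187 + 0.000254])² = 0.25/(-2.672)² = 0.03501.
Total minor-loss coefficient ΣK = 3·0.67 = 2.01.
ΔP = [f·L/D + ΣK]·(ρV²/2) = [0.03501·452/0.342 + 2.01]·(1100·2.431²/2) = [46.27 + 2.01]·3251 = 1.57e+05 Pa.
Pumping power P = QΔP = 0.2233·1.57e+05 = 35050 W = 35.1 kW.

P ≈ 35.1 kW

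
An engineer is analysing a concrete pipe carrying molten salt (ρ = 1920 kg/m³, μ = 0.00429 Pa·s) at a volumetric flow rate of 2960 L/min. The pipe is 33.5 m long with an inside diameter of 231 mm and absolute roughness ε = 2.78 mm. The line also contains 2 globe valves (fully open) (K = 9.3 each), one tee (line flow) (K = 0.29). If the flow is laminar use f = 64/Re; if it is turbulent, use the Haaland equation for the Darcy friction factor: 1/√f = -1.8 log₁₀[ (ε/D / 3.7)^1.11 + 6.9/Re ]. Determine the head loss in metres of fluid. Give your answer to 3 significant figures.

Q = 2960 L/min = 2960/60000 = 0.04933 m³/s.
Cross-sectional area A = πD²/4 = π(0.231)²/4 = 0.04191 m²; mean velocity V = Q/A = 0.04933/0.04191 = 1.177 m/s.
Reynolds number Re = ρVD/μ = 1920 · 1.177 · 0.231 / 0.00429 = 1.217e+05.
Re > 4000 → turbulent. Relative roughness ε/D = 0.00278/0.231 = 0.012. Haaland: 1/√f = -1.8 log₁₀[(0.012/3.7)^1.11 + 6.9/1.217e+05] = -1.8 log₁₀[0.00173 + 5.67e-05] = 4.945, so f = 0.04089.
Total minor-loss coefficient ΣK = 2·9.3 + 1·0.29 = 18.9.
ΔP = [f·L/D + ΣK]·(ρV²/2) = [0.04089·33.5/0.231 + 18.9]·(1920·1.177²/2) = [5.93 + 18.9]·1330 = 3.302e+04 Pa.
Head loss h_f = ΔP/(ρg) = 3.302e+04/(1920·9.81) = 1.75 m.

h_f ≈ 1.75 m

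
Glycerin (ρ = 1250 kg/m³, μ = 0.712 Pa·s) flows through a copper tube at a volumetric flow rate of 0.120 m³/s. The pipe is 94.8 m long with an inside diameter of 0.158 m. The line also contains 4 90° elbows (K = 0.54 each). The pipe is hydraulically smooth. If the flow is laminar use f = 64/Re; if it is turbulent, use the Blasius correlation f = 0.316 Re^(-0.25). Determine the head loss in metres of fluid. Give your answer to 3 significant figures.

Cross-sectional area A = πD²/4 = π(0.158)²/4 = 0.01961 m²; mean velocity V = Q/A = 0.12/0.01961 = 6.12 m/s.
Reynolds number Re = ρVD/μ = 1250 · 6.12 · 0.158 / 0.712 = 1698.
Re < 2300 → laminar flow, so f = 64/Re = 64/1698 = 0.0377 (the turbulent correlation is not needed).
Total minor-loss coefficient ΣK = 4·0.54 = 2.16.
ΔP = [f·L/D + ΣK]·(ρV²/2) = [0.0377·94.8/0.158 + 2.16]·(1250·6.12²/2) = [22.62 + 2.16]·2.341e+04 = 5.801e+05 Pa.
Head loss h_f = ΔP/(ρg) = 5.801e+05/(1250·9.81) = 47.3 m.

h_f ≈ 47.3 m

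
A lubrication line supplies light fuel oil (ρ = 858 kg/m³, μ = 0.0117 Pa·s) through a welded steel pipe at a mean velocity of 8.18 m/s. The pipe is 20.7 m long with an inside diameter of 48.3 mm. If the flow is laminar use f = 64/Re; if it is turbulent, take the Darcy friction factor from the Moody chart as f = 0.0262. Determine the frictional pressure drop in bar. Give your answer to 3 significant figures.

Reynolds number Re = ρVD/μ = 858 · 8.18 · 0.0483 / 0.0117 = 2.897e+04.
Re > 4000 → turbulent; use the Moody-chart value f = 0.0262.
Darcy-Weisbach: ΔP = f(L/D)(ρV²/2) = 0.0262·(20.7/0.0483)·(858·8.18²/2) = 0.0262·428.6·2.871e+04 = 3.223e+05 Pa.
ΔP = 3.223e+05 Pa = 3.22 bar.

ΔP ≈ 3.22 bar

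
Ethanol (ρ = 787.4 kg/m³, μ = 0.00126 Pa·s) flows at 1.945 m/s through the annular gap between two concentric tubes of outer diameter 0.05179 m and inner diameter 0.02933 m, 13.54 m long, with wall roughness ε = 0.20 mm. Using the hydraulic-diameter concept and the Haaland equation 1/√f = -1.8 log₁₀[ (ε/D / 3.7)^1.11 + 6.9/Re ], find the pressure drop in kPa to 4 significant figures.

ΔP ≈ 34.70 kPa

Hydraulic diameter D_h = 4A/P = D_o - D_i = 0.05179 - 0.02933 = 0.02246 m.
Re = ρVD_h/μ = 787.4·1.945·0.02246/0.00126 = 2.73e+04.
ε/D_h = 0.0002/0.02246 = 0.0089; Haaland gives 1/√f = -1.8 log₁₀[0.00124+0.000253] = 5.087, so f = 0.03865.
ΔP = f(L/D_h)(ρV²/2) = 0.03865·13.54/0.02246·1489 = 3.47e+04 Pa.
ΔP = 34.70 kPa.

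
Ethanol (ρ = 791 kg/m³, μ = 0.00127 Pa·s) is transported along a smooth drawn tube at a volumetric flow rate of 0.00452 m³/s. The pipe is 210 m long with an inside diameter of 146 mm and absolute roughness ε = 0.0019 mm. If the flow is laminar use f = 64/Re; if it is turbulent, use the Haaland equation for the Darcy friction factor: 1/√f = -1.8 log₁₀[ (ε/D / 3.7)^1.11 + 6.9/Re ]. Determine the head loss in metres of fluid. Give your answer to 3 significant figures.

Cross-sectional area A = πD²/4 = π(0.146)²/4 = 0.01674 m²; mean velocity V = Q/A = 0.00452/0.01674 = 0.27 m/s.
Reynolds number Re = ρVD/μ = 791 · 0.27 · 0.146 / 0.00127 = 2.455e+04.
Re > 4000 → turbulent. Relative roughness ε/D = 1.9e-06/0.146 = 1.3e-05. Haaland: 1/√f = -1.8 log₁₀[(1.3e-05/3.7)^1.11 + 6.9/2.455e+04] = -1.8 log₁₀[8.84e-07 + 0.000281] = 6.39, so f = 0.02449.
Darcy-Weisbach: ΔP = f(L/D)(ρV²/2) = 0.02449·(210/0.146)·(791·0.27²/2) = 0.02449·1438·28.83 = 1016 Pa.
Head loss h_f = ΔP/(ρg) = 1016/(791·9.81) = 0.131 m.

h_f ≈ 0.131 m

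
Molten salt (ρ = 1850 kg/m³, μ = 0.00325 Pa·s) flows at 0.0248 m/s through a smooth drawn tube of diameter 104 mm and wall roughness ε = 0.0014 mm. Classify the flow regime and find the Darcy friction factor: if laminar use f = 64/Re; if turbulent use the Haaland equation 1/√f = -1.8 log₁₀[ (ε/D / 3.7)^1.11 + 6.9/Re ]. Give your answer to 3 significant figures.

f ≈ 0.0436

Re = ρVD/μ = 1850·0.0248·0.104/0.00325 = 1468.
Re < 2300 → laminar, so f = 64/Re = 0.04359 (roughness is irrelevant in laminar flow).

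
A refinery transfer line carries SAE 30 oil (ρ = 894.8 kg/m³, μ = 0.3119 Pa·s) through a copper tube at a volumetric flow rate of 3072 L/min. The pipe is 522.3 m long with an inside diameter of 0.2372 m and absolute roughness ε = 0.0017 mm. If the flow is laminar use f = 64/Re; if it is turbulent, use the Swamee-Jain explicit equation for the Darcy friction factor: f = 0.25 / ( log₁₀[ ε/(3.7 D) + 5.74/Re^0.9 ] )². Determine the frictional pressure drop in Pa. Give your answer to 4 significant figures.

Q = 3072 L/min = 3072/60000 = 0.0512 m³/s.
Cross-sectional area A = πD²/4 = π(0.2372)²/4 = 0.04419 m²; mean velocity V = Q/A = 0.0512/0.04419 = 1.159 m/s.
Reynolds number Re = ρVD/μ = 894.8 · 1.159 · 0.2372 / 0.312 = 788.5.
Re < 2300 → laminar flow, so f = 64/Re = 64/788.5 = 0.08117 (the turbulent correlation is not needed).
Darcy-Weisbach: ΔP = f(L/D)(ρV²/2) = 0.08117·(522.3/0.2372)·(894.8·1.159²/2) = 0.08117·2202·600.6 = 1.074e+05 Pa.

ΔP ≈ 107400 Pa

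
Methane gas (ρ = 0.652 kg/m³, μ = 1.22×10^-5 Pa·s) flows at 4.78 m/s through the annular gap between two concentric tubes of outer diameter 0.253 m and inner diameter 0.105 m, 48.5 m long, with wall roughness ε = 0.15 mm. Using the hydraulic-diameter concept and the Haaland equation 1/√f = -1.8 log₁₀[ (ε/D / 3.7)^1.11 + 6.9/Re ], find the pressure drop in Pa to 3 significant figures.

Hydraulic diameter D_h = 4A/P = D_o - D_i = 0.253 - 0.105 = 0.148 m.
Re = ρVD_h/μ = 0.652·4.78·0.148/1.22e-05 = 3.781e+04.
ε/D_h = 0.00015/0.148 = 0.00101; Haaland gives 1/√f = -1.8 log₁₀[0.000111+0.000183] = 6.358, so f = 0.02474.
ΔP = f(L/D_h)(ρV²/2) = 0.02474·48.5/0.148·7.449 = 60.38 Pa.

ΔP ≈ 60.4 Pa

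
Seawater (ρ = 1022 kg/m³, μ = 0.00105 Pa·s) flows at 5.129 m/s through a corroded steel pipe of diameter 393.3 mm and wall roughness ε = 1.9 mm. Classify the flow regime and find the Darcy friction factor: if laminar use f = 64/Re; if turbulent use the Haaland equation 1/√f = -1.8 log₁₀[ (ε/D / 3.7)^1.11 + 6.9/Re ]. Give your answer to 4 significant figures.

f ≈ 0.03016

Re = ρVD/μ = 1022·5.129·0.3933/0.00105 = 1.963e+06.
Re > 4000 → turbulent. ε/D = 0.0019/0.3933 = 0.00483; Haaland: 1/√f = -1.8 log₁₀[0.000629 + 3.51e-06] = 5.758, so f = 0.03016.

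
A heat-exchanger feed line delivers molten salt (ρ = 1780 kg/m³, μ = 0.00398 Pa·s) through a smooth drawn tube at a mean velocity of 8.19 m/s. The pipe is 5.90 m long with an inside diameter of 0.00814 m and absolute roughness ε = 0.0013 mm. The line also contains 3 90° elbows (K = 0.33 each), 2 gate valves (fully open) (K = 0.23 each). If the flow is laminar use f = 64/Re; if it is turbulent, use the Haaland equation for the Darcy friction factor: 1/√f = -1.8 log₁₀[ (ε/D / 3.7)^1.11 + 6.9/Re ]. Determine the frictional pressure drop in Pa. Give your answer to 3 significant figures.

Reynolds number Re = ρVD/μ = 1780 · 8.19 · 0.00814 / 0.00398 = 2.982e+04.
Re > 4000 → turbulent. Relative roughness ε/D = 1.3e-06/0.00814 = 0.00016. Haaland: 1/√f = -1.8 log₁₀[(0.00016/3.7)^1.11 + 6.9/2.982e+04] = -1.8 log₁₀[1.43e-05 + 0.000231] = 6.497, so f = 0.02369.
Total minor-loss coefficient ΣK = 3·0.33 + 2·0.23 = 1.45.
ΔP = [f·L/D + ΣK]·(ρV²/2) = [0.02369·5.9/0.00814 + 1.45]·(1780·8.19²/2) = [17.17 + 1.45]·5.97e+04 = 1.112e+06 Pa.

ΔP ≈ 1.11×10^6 Pa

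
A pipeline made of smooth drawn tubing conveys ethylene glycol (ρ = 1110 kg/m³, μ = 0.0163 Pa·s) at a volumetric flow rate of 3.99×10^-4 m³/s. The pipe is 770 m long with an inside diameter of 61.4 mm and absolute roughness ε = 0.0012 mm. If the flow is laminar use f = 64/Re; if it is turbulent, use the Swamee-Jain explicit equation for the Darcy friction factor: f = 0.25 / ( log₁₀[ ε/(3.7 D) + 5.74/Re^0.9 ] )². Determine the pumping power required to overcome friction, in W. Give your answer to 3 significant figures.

Cross-sectional area A = πD²/4 = π(0.0614)²/4 = 0.002961 m²; mean velocity V = Q/A = 0.000399/0.002961 = 0.1348 m/s.
Reynolds number Re = ρVD/μ = 1110 · 0.1348 · 0.0614 / 0.0163 = 563.4.
Re < 2300 → laminar flow, so f = 64/Re = 64/563.4 = 0.1136 (the turbulent correlation is not needed).
Darcy-Weisbach: ΔP = f(L/D)(ρV²/2) = 0.1136·(770/0.0614)·(1110·0.1348²/2) = 0.1136·1.254e+04·10.08 = 1.436e+04 Pa.
Pumping power P = QΔP = 0.000399·1.436e+04 = 5.728 W = 5.73 W.

P ≈ 5.73 W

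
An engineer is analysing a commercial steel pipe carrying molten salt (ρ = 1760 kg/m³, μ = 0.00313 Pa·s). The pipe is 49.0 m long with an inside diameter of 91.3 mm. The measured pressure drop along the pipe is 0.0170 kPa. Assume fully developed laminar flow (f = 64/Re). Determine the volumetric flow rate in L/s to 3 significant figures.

Q ≈ 0.189 L/s

For laminar flow, f = 64/Re with Re = ρVD/μ, so Darcy-Weisbach reduces to ΔP = 32μLV/D². Solving for V: V = ΔP·D²/(32μL) = 17·(0.0913)²/(32·0.00313·49) = 0.02887 m/s.
Check: Re = ρVD/μ = 1760·0.02887·0.0913/0.00313 = 1482 < 2300, so the laminar assumption holds.
Q = V·A = 0.02887·(π/4·0.0913²) = 0.000189 m³/s = 0.189 L/s.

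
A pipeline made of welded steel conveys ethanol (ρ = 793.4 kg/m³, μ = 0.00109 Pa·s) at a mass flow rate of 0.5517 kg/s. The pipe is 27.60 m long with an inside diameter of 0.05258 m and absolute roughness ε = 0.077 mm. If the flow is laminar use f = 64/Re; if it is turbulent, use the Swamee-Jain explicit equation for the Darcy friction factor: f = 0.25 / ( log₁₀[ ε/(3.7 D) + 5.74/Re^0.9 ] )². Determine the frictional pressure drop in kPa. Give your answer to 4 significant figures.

ΔP ≈ 0.6825 kPa

A = πD²/4 = π(0.05258)²/4 = 0.002171 m²; mean velocity V = ṁ/(ρA) = 0.5517/(793.4 · 0.002171) = 0.3202 m/s.
Reynolds number Re = ρVD/μ = 793.4 · 0.3202 · 0.05258 / 0.00109 = 1.226e+04.
Re > 4000 → turbulent. Relative roughness ε/D = 7.7e-05/0.05258 = 0.00146. Swamee-Jain: f = 0.25/(log₁₀[0.00146/3.7 + 5.74/1.226e+04^0.9])² = 0.25/(log₁₀[0.000396 + 0.0012])² = 0.25/(-2.797)² = 0.03196.
Darcy-Weisbach: ΔP = f(L/D)(ρV²/2) = 0.03196·(27.6/0.05258)·(793.4·0.3202²/2) = 0.03196·524.9·40.68 = 682.5 Pa.
ΔP = 682.5 Pa = 0.6825 kPa.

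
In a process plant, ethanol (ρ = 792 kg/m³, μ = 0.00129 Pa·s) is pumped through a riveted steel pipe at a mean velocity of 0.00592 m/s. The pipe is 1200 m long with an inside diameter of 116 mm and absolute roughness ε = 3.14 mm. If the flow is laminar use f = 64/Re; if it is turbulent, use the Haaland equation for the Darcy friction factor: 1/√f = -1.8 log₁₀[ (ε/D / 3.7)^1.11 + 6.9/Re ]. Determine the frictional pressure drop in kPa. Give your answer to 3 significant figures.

ΔP ≈ 0.0218 kPa

Reynolds number Re = ρVD/μ = 792 · 0.00592 · 0.116 / 0.00129 = 421.6.
Re < 2300 → laminar flow, so f = 64/Re = 64/421.6 = 0.1518 (the turbulent correlation is not needed).
Darcy-Weisbach: ΔP = f(L/D)(ρV²/2) = 0.1518·(1200/0.116)·(792·0.00592²/2) = 0.1518·1.034e+04·0.01388 = 21.79 Pa.
ΔP = 21.79 Pa = 0.0218 kPa.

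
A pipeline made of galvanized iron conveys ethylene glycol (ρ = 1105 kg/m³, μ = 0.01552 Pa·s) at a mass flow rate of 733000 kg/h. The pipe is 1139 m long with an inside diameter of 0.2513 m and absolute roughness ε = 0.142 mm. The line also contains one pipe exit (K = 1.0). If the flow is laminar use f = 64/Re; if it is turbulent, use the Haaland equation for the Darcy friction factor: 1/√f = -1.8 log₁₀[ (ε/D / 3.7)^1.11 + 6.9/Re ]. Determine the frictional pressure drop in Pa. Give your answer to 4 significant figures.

ṁ = 733000 kg/h = 733000/3600 = 203.6 kg/s.
A = πD²/4 = π(0.2513)²/4 = 0.0496 m²; mean velocity V = ṁ/(ρA) = 203.6/(1105 · 0.0496) = 3.715 m/s.
Reynolds number Re = ρVD/μ = 1105 · 3.715 · 0.2513 / 0.0155 = 6.647e+04.
Re > 4000 → turbulent. Relative roughness ε/D = 0.000142/0.2513 = 0.000565. Haaland: 1/√f = -1.8 log₁₀[(0.000565/3.7)^1.11 + 6.9/6.647e+04] = -1.8 log₁₀[5.81e-05 + 0.000104] = 6.823, so f = 0.02148.
Total minor-loss coefficient ΣK = 1·1 = 1.
ΔP = [f·L/D + ΣK]·(ρV²/2) = [0.02148·1139/0.2513 + 1]·(1105·3.715²/2) = [97.35 + 1]·7625 = 7.5e+05 Pa.

ΔP ≈ 750000 Pa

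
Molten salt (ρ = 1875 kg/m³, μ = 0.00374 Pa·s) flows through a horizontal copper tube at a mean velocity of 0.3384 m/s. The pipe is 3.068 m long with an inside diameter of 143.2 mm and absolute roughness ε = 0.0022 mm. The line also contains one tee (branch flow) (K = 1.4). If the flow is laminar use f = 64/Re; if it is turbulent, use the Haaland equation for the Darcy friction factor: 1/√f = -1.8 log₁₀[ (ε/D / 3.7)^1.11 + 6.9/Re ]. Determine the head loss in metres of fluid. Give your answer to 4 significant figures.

Reynolds number Re = ρVD/μ = 1875 · 0.3384 · 0.1432 / 0.00374 = 2.429e+04.
Re > 4000 → turbulent. Relative roughness ε/D = 2.2e-06/0.1432 = 1.54e-05. Haaland: 1/√f = -1.8 log₁₀[(1.54e-05/3.7)^1.11 + 6.9/2.429e+04] = -1.8 log₁₀[1.06e-06 + 0.000284] = 6.381, so f = 0.02456.
Total minor-loss coefficient ΣK = 1·1.4 = 1.4.
ΔP = [f·L/D + ΣK]·(ρV²/2) = [0.02456·3.068/0.1432 + 1.4]·(1875·0.3384²/2) = [0.5262 + 1.4]·107.4 = 206.8 Pa.
Head loss h_f = ΔP/(ρg) = 206.8/(1875·9.81) = 0.01124 m.

h_f ≈ 0.01124 m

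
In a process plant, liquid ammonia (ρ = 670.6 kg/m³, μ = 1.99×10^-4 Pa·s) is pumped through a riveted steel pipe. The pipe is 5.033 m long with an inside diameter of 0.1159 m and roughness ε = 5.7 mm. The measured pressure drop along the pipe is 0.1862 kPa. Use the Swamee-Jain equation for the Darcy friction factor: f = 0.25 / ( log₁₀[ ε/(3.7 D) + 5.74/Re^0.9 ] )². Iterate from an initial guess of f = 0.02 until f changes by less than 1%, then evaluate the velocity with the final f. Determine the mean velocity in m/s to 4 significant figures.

Rearranging Darcy-Weisbach: V = √(2·ΔP·D/(f·L·ρ)). With ε/D = 0.0057/0.1159 = 0.0492, iterate starting from f = 0.02:
  f = 0.02 → V = √(2·186.2·0.1159/(0.02·5.033·670.6)) = 0.7996 m/s; Re = ρVD/μ = 3.123e+05; f → 0.07117
  f = 0.07117 → V = 0.4239 m/s; Re = 1.656e+05; f → 0.07129
Converged (Δf/f < 1%). With the final f = 0.07129: V = √(2·186.2·0.1159/(0.07129·5.033·670.6)) = 0.4235 m/s.

V ≈ 0.4235 m/s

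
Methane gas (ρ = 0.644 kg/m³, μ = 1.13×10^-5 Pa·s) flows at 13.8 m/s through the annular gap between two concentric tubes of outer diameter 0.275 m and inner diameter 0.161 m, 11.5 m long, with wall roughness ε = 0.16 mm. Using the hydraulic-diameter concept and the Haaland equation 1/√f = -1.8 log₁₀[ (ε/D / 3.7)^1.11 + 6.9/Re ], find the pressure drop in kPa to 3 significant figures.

Hydraulic diameter D_h = 4A/P = D_o - D_i = 0.275 - 0.161 = 0.114 m.
Re = ρVD_h/μ = 0.644·13.8·0.114/1.13e-05 = 8.966e+04.
ε/D_h = 0.00016/0.114 = 0.0014; Haaland gives 1/√f = -1.8 log₁₀[0.000159+7.7e-05] = 6.527, so f = 0.02347.
ΔP = f(L/D_h)(ρV²/2) = 0.02347·11.5/0.114·61.32 = 145.2 Pa.
ΔP = 0.145 kPa.

ΔP ≈ 0.145 kPa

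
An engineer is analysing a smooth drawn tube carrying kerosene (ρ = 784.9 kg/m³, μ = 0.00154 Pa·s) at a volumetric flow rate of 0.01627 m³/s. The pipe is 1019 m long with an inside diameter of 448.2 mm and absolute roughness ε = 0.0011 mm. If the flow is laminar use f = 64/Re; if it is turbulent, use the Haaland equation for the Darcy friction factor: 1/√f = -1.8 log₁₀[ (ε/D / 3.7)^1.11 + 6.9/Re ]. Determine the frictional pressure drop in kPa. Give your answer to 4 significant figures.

Cross-sectional area A = πD²/4 = π(0.4482)²/4 = 0.1578 m²; mean velocity V = Q/A = 0.01627/0.1578 = 0.1031 m/s.
Reynolds number Re = ρVD/μ = 784.9 · 0.1031 · 0.4482 / 0.00154 = 2.356e+04.
Re > 4000 → turbulent. Relative roughness ε/D = 1.1e-06/0.4482 = 2.45e-06. Haaland: 1/√f = -1.8 log₁₀[(2.45e-06/3.7)^1.11 + 6.9/2.356e+04] = -1.8 log₁₀[1.39e-07 + 0.000293] = 6.36, so f = 0.02473.
Darcy-Weisbach: ΔP = f(L/D)(ρV²/2) = 0.02473·(1019/0.4482)·(784.9·0.1031²/2) = 0.02473·2274·4.173 = 234.6 Pa.
ΔP = 234.6 Pa = 0.2346 kPa.

ΔP ≈ 0.2346 kPa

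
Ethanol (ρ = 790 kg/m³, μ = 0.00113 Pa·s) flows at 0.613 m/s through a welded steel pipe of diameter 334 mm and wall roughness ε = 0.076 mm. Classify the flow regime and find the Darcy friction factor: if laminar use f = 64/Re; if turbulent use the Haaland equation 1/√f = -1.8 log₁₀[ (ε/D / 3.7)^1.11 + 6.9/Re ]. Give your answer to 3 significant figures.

f ≈ 0.0178

Re = ρVD/μ = 790·0.613·0.334/0.00113 = 1.431e+05.
Re > 4000 → turbulent. ε/D = 7.6e-05/0.334 = 0.000228; Haaland: 1/√f = -1.8 log₁₀[2.12e-05 + 4.82e-05] = 7.486, so f = 0.01784.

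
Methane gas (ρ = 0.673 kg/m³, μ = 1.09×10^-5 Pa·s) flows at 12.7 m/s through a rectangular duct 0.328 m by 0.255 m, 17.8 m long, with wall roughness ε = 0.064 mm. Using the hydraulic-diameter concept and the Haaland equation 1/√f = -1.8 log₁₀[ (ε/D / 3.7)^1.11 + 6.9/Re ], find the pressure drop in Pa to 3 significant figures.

Hydraulic diameter D_h = 4A/P = 4·(0.328·0.255)/(2·(0.328+0.255)) = 0.3346/1.166 = 0.2869 m.
Re = ρVD_h/μ = 0.673·12.7·0.2869/1.09e-05 = 2.25e+05.
ε/D_h = 6.4e-05/0.2869 = 0.000223; Haaland gives 1/√f = -1.8 log₁₀[2.07e-05+3.07e-05] = 7.721, so f = 0.01678.
ΔP = f(L/D_h)(ρV²/2) = 0.01678·17.8/0.2869·54.27 = 56.48 Pa.

ΔP ≈ 56.5 Pa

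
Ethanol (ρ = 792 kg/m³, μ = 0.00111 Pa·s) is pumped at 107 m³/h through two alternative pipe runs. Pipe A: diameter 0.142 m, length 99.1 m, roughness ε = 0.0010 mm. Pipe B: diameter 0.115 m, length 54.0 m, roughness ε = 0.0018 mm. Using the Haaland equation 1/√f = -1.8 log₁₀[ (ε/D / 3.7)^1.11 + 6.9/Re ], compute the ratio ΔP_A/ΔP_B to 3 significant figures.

Pipe A: V = Q/A = 0.02972/0.01584 = 1.877 m/s; Re = 1.902e+05; ε/D = 7.04e-06; Haaland → f = 0.01569; ΔP_A = f(L/D)(ρV²/2) = 1.528e+04 Pa.
Pipe B: V = Q/A = 0.02972/0.01039 = 2.862 m/s; Re = 2.348e+05; ε/D = 1.57e-05; Haaland → f = 0.01513; ΔP_B = f(L/D)(ρV²/2) = 2.304e+04 Pa.
ΔP_A/ΔP_B = 1.528e+04/2.304e+04 = 0.663.

ΔP_A/ΔP_B ≈ 0.663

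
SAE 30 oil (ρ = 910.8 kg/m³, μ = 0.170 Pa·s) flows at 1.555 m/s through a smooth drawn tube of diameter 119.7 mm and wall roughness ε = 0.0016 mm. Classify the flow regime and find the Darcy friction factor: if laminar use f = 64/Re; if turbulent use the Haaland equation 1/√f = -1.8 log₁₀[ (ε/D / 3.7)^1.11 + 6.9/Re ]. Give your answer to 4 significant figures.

Re = ρVD/μ = 910.8·1.555·0.1197/0.17 = 997.2.
Re < 2300 → laminar, so f = 64/Re = 0.06418 (roughness is irrelevant in laminar flow).

f ≈ 0.06418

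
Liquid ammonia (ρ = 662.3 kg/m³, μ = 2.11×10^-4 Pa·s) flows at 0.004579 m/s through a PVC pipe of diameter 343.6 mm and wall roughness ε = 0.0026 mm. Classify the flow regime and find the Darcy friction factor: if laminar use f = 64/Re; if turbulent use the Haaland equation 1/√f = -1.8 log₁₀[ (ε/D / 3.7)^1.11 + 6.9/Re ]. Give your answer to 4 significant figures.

Re = ρVD/μ = 662.3·0.004579·0.3436/0.000211 = 4939.
Re > 4000 → turbulent. ε/D = 2.6e-06/0.3436 = 7.57e-06; Haaland: 1/√f = -1.8 log₁₀[4.84e-07 + 0.0014] = 5.138, so f = 0.03788.

f ≈ 0.03788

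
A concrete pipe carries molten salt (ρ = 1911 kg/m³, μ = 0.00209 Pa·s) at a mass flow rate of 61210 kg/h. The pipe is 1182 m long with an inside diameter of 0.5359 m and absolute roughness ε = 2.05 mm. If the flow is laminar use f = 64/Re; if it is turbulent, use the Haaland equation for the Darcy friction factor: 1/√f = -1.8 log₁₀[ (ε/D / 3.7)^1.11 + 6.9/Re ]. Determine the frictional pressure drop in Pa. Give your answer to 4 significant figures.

ΔP ≈ 107.1 Pa

ṁ = 61210 kg/h = 61210/3600 = 17 kg/s.
A = πD²/4 = π(0.5359)²/4 = 0.2256 m²; mean velocity V = ṁ/(ρA) = 17/(1911 · 0.2256) = 0.03945 m/s.
Reynolds number Re = ρVD/μ = 1911 · 0.03945 · 0.5359 / 0.00209 = 1.933e+04.
Re > 4000 → turbulent. Relative roughness ε/D = 0.00205/0.5359 = 0.00383. Haaland: 1/√f = -1.8 log₁₀[(0.00383/3.7)^1.11 + 6.9/1.933e+04] = -1.8 log₁₀[0.000485 + 0.000357] = 5.534, so f = 0.03265.
Darcy-Weisbach: ΔP = f(L/D)(ρV²/2) = 0.03265·(1182/0.5359)·(1911·0.03945²/2) = 0.03265·2206·1.487 = 107.1 Pa.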